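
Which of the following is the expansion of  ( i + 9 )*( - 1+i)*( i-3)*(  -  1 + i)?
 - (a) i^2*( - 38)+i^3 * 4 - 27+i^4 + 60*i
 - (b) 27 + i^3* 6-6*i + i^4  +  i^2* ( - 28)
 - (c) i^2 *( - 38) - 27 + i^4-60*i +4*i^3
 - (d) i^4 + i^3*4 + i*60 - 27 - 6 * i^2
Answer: a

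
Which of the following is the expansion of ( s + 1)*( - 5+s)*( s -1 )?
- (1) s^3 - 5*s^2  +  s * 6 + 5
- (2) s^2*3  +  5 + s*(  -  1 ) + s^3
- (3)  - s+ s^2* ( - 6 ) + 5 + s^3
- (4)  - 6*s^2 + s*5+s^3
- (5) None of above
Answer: 5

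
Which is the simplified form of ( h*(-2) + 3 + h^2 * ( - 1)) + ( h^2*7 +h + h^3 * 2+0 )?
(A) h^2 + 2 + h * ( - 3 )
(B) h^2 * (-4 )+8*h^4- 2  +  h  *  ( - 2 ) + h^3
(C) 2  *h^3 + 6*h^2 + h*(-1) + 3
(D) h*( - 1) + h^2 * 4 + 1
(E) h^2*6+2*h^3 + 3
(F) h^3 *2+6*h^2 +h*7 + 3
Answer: C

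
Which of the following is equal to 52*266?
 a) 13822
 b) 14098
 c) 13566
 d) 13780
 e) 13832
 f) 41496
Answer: e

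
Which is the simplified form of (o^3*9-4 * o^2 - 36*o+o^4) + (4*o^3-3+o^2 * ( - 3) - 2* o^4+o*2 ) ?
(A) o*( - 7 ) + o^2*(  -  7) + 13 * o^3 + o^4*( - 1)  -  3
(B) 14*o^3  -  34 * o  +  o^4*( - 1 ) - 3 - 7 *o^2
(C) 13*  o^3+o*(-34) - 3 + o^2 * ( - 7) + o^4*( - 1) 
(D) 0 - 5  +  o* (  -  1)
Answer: C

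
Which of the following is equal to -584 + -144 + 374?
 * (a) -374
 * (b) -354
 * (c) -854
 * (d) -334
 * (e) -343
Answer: b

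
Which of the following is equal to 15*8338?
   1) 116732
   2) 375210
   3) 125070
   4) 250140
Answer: 3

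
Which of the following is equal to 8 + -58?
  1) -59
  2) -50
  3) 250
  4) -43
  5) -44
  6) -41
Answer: 2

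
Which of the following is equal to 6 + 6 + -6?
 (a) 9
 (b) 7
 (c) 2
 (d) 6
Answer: d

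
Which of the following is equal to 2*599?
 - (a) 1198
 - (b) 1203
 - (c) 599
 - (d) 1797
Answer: a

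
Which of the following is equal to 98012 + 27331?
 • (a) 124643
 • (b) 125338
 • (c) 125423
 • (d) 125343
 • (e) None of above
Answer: d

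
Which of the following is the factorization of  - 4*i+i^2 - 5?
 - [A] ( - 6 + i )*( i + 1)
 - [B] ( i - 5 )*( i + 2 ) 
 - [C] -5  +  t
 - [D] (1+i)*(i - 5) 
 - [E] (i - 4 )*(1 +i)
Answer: D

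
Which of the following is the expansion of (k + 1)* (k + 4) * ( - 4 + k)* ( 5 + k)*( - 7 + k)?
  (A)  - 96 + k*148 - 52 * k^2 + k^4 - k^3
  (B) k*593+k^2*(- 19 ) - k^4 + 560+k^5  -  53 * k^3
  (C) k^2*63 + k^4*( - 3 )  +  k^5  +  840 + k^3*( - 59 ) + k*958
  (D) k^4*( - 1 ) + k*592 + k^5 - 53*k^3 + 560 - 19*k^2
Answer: D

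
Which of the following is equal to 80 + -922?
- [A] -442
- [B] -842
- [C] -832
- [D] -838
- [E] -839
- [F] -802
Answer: B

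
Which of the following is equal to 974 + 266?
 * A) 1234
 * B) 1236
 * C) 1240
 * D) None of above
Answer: C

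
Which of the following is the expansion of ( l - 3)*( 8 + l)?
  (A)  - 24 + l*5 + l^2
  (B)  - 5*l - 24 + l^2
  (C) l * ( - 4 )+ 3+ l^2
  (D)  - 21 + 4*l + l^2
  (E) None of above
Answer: A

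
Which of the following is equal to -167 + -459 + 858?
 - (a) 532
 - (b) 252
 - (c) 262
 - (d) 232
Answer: d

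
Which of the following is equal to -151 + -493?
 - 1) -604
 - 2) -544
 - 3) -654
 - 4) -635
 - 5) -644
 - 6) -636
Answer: 5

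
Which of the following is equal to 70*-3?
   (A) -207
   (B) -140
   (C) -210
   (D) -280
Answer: C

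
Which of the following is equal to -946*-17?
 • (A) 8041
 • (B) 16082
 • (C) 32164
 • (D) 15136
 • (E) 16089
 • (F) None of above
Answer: B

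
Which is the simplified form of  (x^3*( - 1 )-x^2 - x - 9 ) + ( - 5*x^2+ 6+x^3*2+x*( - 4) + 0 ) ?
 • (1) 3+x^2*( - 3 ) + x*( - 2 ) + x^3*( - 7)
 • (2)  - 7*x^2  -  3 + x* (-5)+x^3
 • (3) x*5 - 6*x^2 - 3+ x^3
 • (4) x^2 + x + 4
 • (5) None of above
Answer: 5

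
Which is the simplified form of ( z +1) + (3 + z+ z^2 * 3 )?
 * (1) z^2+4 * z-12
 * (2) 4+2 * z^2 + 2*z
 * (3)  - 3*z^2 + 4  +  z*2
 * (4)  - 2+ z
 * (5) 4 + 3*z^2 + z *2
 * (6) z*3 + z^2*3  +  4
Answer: 5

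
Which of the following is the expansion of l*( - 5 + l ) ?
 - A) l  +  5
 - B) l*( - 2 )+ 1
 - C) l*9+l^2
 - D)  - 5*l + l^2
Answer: D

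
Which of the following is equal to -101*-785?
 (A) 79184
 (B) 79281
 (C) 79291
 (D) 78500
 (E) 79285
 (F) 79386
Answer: E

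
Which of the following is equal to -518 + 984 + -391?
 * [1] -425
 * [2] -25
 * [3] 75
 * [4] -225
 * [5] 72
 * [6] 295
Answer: 3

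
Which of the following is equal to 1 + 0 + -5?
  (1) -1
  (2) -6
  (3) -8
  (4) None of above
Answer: 4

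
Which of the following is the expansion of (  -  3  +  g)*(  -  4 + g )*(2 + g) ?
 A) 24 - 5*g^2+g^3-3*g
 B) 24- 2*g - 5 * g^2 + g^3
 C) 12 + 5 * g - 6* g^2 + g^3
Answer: B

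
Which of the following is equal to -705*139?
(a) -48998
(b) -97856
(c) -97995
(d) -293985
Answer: c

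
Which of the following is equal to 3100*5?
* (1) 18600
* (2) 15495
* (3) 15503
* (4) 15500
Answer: 4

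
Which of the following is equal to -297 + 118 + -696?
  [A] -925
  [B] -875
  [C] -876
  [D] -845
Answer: B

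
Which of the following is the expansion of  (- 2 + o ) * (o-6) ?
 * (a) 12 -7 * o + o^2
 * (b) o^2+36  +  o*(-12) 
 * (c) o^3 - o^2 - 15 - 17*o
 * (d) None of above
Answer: d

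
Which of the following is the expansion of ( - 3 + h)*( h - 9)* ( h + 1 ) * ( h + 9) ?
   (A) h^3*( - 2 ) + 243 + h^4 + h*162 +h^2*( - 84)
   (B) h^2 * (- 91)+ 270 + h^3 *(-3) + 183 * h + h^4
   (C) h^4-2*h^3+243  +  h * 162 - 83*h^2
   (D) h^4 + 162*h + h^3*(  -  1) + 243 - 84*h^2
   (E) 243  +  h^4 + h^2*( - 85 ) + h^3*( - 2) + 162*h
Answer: A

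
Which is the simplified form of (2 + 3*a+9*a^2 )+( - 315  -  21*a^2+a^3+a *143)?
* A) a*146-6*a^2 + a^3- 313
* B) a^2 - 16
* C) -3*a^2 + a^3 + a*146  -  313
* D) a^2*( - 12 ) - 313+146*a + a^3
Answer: D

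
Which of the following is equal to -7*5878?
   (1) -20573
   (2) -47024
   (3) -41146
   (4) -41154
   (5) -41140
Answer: 3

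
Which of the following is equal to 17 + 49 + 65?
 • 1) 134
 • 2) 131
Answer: 2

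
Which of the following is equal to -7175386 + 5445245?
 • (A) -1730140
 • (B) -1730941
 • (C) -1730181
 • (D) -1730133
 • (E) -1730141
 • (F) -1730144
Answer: E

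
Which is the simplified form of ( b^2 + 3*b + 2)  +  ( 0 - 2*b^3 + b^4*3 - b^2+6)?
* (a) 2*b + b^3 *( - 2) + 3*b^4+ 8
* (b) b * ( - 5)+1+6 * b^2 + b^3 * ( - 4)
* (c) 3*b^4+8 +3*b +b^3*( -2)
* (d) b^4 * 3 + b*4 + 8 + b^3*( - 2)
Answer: c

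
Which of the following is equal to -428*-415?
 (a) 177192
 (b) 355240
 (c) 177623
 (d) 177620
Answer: d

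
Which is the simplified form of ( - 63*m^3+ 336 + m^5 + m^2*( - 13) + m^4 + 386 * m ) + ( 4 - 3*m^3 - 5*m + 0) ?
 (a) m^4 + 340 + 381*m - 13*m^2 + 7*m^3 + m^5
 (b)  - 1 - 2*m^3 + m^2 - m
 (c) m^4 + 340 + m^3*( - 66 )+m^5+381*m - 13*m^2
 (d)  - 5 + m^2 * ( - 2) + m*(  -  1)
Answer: c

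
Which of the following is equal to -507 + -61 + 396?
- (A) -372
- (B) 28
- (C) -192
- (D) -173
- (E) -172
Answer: E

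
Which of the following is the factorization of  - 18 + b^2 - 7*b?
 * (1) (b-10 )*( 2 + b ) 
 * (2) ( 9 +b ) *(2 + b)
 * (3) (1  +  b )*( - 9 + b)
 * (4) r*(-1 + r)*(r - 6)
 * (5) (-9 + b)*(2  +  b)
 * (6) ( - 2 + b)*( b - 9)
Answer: 5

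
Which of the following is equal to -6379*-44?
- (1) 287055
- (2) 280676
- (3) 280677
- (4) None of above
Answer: 2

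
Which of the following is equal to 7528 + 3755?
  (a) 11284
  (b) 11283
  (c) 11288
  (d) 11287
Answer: b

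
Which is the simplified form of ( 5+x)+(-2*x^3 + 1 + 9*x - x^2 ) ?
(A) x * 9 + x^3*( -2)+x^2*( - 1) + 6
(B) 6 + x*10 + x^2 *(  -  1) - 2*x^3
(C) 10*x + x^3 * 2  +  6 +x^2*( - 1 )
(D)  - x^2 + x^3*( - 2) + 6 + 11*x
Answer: B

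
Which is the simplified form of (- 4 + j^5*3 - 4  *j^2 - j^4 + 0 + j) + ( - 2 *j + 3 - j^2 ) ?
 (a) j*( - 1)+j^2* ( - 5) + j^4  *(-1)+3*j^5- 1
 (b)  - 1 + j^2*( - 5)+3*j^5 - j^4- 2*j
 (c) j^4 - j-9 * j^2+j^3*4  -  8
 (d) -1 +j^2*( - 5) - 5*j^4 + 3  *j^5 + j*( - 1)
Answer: a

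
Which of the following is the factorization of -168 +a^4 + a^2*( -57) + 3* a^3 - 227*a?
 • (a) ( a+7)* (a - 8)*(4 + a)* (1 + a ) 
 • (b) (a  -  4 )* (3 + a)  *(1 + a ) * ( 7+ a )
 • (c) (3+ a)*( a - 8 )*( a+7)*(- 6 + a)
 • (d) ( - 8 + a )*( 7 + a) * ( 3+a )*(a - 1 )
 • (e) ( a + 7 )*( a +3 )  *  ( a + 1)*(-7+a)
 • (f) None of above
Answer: f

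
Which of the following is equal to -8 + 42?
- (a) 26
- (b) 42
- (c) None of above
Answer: c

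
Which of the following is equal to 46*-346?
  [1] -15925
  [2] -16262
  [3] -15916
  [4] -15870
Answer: 3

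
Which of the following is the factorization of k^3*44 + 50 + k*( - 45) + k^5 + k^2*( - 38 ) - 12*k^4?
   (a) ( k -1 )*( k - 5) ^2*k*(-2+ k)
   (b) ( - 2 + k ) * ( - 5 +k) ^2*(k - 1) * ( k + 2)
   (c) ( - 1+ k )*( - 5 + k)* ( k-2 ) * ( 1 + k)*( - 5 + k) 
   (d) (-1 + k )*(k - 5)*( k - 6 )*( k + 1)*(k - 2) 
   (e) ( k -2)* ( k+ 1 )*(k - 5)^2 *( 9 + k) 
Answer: c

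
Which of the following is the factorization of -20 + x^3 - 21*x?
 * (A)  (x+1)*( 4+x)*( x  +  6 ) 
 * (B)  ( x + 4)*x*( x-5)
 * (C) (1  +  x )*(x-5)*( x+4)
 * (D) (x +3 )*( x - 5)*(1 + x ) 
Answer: C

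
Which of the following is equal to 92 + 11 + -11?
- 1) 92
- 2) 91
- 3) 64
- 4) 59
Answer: 1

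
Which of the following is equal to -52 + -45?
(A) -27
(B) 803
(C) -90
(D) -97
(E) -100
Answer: D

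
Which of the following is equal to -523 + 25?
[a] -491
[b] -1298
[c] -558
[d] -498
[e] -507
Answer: d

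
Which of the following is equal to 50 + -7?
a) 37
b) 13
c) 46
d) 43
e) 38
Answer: d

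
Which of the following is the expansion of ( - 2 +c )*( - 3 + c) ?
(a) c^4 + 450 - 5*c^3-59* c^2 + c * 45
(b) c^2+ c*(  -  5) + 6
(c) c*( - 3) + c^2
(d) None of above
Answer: b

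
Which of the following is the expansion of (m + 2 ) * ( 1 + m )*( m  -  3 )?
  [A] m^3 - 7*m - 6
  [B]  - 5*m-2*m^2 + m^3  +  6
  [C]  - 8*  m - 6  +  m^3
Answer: A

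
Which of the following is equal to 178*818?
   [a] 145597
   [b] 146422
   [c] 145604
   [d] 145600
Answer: c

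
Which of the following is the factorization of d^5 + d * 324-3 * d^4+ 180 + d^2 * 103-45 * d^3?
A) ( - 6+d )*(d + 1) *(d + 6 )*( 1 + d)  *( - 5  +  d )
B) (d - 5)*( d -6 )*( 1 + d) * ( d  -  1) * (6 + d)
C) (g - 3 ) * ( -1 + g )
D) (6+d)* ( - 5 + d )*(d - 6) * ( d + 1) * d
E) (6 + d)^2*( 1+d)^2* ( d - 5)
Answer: A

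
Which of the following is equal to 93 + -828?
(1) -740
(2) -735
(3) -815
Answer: 2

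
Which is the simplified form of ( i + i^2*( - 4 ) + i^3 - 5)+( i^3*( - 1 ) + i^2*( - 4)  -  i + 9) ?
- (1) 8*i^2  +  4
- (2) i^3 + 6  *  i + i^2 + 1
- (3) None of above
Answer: 3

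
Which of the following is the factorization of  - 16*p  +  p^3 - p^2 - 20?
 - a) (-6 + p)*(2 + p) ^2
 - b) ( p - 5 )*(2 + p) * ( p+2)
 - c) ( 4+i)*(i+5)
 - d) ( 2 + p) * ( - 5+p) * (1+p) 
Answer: b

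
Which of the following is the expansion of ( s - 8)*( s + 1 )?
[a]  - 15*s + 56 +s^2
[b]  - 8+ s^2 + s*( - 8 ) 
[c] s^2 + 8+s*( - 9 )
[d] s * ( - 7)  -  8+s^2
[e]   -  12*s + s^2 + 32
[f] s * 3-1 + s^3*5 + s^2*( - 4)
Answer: d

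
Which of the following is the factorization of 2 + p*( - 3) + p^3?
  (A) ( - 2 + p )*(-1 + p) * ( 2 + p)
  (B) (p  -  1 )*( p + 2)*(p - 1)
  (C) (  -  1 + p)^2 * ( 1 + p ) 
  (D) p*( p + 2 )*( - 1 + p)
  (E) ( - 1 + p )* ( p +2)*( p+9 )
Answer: B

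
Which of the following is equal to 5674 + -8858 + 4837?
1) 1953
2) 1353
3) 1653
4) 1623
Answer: 3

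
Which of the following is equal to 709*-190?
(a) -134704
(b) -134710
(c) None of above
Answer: b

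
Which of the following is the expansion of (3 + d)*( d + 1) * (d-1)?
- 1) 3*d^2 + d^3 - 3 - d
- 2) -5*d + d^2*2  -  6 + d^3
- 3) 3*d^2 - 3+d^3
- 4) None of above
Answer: 1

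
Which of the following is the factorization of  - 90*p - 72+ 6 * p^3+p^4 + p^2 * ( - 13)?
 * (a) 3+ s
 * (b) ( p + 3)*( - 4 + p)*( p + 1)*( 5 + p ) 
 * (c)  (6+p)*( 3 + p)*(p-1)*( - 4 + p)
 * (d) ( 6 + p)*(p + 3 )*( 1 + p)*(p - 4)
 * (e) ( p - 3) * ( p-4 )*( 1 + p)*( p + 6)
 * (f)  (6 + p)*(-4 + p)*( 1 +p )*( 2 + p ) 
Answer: d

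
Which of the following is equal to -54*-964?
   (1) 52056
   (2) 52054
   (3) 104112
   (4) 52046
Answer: 1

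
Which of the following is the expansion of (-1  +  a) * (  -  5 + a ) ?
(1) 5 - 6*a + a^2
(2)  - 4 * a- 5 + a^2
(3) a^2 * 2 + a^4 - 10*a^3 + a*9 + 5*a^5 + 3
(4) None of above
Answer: 1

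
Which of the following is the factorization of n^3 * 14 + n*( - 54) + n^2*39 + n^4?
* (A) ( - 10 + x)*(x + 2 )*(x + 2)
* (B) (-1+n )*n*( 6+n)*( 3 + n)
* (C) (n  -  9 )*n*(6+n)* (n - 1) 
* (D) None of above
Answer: D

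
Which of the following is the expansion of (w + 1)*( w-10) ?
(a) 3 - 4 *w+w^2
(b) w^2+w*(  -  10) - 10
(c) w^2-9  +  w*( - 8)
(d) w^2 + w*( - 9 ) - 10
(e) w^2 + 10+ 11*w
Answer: d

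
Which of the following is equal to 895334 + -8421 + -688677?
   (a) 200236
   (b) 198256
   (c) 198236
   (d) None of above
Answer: c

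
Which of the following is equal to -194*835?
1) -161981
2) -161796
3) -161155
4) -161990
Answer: 4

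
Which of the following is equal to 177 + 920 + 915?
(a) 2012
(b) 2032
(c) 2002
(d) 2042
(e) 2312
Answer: a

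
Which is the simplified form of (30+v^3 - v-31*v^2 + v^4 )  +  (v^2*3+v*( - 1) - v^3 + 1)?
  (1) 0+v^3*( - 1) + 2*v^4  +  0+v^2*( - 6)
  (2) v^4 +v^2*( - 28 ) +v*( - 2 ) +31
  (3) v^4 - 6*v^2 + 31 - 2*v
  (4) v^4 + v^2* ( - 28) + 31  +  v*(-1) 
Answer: 2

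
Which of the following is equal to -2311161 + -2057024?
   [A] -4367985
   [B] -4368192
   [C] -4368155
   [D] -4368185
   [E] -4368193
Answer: D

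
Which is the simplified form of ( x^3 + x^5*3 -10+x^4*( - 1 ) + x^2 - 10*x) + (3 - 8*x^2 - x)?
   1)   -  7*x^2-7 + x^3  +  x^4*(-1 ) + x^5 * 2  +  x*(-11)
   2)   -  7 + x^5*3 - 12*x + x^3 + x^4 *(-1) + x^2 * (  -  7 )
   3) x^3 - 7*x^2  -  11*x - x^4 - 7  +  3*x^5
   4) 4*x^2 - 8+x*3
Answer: 3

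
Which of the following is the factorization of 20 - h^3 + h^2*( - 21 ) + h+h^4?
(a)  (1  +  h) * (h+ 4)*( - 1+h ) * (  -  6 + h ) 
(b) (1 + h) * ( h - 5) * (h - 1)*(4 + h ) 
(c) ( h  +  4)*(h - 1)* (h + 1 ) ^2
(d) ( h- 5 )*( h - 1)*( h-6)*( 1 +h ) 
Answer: b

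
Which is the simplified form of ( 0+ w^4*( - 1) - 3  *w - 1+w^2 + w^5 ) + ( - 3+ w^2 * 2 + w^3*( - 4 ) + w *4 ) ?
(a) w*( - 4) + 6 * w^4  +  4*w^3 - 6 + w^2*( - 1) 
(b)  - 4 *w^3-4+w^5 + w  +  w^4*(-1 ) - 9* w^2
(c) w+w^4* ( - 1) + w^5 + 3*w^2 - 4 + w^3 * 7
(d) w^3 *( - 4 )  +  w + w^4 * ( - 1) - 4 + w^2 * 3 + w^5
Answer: d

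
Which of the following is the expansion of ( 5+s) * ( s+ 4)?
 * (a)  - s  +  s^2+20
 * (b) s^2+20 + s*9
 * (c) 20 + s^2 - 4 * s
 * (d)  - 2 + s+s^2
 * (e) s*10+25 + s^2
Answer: b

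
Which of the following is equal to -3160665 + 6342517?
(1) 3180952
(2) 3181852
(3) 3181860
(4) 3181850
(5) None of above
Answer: 2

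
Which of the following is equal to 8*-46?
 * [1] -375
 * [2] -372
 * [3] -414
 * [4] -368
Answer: 4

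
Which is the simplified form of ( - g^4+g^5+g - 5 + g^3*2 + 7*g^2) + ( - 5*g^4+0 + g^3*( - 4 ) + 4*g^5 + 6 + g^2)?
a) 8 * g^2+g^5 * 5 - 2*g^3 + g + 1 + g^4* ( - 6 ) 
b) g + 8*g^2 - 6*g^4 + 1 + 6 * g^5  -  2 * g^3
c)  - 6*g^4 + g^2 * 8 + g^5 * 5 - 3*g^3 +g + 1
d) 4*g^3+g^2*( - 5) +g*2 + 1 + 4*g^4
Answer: a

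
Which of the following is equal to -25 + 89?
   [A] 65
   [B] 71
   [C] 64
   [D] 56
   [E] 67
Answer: C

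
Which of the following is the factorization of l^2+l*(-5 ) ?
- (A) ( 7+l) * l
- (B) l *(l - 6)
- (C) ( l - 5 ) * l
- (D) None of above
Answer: C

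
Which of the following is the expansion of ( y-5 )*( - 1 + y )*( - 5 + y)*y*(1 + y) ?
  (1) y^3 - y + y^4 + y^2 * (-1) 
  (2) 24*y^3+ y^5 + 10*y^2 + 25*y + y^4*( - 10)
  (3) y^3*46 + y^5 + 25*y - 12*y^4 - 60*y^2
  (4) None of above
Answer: 4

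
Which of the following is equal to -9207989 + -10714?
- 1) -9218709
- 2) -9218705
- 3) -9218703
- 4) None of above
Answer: 3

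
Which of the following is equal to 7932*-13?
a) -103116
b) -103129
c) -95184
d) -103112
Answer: a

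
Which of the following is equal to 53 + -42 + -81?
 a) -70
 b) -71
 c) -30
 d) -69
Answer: a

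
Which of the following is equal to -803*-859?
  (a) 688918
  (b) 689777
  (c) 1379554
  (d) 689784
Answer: b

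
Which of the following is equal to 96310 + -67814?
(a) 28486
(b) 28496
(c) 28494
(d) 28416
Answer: b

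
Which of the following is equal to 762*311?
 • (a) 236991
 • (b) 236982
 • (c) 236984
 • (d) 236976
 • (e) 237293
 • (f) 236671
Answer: b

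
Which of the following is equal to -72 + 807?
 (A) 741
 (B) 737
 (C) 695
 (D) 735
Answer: D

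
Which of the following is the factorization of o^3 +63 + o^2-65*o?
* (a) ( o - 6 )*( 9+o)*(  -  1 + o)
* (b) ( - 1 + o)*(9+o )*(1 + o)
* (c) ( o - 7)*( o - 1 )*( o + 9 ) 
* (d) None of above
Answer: c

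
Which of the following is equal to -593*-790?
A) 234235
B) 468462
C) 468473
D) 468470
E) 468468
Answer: D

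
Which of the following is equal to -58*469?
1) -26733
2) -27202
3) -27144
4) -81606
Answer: 2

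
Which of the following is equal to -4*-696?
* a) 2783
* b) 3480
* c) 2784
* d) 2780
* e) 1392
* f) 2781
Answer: c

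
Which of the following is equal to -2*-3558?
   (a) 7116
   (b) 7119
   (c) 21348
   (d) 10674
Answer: a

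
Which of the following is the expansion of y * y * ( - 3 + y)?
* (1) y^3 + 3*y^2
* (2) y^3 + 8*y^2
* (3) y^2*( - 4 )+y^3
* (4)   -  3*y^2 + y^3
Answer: 4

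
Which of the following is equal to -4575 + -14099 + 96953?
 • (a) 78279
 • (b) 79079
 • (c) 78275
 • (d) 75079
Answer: a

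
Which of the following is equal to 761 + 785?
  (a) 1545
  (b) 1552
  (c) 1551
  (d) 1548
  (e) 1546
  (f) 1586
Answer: e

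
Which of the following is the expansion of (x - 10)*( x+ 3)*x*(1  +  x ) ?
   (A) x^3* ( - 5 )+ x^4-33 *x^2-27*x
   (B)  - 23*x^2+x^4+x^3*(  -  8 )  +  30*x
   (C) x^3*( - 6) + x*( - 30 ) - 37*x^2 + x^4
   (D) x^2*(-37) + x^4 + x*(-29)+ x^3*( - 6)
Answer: C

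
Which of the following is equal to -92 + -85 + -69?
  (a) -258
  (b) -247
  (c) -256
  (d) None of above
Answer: d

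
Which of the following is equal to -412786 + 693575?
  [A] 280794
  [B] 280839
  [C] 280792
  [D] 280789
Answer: D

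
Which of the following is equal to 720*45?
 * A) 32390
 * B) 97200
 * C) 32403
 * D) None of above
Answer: D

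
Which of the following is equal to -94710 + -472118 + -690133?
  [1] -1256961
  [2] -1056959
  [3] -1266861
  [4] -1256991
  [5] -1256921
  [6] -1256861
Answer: 1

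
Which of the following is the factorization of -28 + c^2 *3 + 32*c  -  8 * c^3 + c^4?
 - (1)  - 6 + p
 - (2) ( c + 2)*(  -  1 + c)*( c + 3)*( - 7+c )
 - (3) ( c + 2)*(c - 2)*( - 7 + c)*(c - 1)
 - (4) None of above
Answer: 3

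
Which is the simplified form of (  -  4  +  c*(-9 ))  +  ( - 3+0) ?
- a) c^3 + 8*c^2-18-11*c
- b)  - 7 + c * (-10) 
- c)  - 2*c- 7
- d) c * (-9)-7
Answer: d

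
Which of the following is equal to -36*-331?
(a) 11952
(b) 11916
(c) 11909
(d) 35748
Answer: b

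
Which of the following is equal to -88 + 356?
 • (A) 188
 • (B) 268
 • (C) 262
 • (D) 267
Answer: B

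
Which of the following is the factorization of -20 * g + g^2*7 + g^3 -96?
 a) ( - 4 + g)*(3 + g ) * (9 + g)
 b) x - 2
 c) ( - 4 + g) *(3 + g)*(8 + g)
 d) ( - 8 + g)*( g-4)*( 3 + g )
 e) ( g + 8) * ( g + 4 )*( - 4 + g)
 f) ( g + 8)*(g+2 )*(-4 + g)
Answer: c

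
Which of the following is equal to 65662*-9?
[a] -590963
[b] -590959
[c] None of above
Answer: c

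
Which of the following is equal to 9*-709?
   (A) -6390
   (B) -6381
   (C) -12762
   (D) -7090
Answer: B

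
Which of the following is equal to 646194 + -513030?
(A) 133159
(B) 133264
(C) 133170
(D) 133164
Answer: D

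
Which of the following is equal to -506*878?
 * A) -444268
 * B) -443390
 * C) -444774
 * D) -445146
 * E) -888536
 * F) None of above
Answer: A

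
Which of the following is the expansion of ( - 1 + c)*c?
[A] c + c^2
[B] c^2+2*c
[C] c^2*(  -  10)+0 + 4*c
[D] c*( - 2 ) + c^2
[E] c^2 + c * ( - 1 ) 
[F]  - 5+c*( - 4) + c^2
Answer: E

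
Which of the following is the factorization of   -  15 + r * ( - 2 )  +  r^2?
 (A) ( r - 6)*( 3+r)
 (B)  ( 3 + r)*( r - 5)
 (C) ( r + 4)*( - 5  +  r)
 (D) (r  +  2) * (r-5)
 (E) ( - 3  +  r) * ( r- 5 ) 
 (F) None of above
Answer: B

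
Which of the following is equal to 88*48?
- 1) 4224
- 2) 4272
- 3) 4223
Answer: 1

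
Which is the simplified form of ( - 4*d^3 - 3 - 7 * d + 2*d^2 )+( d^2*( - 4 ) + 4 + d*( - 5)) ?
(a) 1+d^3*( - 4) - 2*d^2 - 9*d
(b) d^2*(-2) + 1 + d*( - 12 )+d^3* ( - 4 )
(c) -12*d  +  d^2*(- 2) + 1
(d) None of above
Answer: b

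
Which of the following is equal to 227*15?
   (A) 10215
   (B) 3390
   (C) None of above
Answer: C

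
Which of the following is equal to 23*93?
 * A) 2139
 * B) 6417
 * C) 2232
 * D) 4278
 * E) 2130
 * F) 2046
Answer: A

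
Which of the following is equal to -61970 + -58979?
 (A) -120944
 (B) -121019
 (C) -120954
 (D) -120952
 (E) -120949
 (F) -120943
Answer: E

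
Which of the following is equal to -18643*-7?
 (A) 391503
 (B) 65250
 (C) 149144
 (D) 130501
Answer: D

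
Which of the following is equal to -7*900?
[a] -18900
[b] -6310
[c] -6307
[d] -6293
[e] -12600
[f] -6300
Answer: f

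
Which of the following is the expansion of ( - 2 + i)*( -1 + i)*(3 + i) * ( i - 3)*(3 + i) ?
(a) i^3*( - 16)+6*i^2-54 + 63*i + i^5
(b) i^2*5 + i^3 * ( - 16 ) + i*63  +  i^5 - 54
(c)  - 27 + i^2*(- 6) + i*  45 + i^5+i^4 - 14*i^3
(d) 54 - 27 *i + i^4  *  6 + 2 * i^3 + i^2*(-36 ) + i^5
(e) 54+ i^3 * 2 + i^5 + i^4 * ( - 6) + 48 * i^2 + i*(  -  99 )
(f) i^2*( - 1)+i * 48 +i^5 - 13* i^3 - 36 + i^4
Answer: a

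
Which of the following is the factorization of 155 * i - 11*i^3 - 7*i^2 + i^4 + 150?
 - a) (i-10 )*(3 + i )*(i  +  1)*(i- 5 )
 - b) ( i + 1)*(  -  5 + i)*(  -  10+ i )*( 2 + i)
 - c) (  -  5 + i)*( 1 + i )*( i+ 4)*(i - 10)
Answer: a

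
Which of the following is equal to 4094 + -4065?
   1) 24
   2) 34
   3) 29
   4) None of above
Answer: 3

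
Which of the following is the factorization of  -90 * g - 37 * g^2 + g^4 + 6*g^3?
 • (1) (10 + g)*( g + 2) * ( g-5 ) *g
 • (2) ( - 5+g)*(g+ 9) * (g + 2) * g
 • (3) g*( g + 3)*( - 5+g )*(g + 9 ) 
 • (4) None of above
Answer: 2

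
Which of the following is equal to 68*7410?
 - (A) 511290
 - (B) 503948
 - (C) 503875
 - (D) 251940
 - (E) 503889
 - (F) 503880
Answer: F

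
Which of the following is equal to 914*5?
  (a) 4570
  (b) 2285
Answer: a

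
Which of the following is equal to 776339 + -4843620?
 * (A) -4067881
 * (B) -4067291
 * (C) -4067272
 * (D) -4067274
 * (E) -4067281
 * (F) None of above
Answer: E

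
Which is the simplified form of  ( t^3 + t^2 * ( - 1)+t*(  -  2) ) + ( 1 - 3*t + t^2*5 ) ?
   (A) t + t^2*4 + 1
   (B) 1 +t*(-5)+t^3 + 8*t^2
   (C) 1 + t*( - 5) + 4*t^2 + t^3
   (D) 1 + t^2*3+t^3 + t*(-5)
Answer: C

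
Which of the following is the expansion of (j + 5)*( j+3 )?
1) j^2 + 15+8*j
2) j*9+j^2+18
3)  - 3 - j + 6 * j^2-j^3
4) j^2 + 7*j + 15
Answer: 1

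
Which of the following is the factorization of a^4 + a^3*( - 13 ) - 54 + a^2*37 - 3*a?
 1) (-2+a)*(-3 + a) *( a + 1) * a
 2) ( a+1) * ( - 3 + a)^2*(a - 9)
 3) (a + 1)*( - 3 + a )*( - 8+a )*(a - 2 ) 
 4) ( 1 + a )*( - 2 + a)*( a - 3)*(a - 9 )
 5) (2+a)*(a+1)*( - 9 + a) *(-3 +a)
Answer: 4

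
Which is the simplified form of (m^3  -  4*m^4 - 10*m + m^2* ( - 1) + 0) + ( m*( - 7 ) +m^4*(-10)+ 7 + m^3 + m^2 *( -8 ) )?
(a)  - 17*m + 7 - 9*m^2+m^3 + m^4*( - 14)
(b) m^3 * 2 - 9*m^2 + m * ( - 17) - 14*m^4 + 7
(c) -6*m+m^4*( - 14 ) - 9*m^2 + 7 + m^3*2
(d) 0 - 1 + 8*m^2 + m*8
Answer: b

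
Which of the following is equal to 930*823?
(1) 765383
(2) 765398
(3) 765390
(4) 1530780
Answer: 3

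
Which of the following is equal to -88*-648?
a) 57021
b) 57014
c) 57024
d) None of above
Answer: c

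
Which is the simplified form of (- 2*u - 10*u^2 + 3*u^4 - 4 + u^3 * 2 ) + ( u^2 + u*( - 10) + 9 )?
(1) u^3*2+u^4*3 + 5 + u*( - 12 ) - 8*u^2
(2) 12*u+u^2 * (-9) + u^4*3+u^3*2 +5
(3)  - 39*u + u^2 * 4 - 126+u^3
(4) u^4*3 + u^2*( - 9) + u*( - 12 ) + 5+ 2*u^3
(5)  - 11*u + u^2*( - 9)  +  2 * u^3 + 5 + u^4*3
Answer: 4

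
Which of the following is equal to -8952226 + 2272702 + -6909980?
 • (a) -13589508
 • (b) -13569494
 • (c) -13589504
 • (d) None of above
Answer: c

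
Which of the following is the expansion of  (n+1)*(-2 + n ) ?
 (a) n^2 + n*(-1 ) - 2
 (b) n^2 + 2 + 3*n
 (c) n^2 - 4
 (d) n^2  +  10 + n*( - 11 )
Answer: a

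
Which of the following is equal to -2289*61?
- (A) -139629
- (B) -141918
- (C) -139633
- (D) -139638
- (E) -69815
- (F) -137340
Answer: A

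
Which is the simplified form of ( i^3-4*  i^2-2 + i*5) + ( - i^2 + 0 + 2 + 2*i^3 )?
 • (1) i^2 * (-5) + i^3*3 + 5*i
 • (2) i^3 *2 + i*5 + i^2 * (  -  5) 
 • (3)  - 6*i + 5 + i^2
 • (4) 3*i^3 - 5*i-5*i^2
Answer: 1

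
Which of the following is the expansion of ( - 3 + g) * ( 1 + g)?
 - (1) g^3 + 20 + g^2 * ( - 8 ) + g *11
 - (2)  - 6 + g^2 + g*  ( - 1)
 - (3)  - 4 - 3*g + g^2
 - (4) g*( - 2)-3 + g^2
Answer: 4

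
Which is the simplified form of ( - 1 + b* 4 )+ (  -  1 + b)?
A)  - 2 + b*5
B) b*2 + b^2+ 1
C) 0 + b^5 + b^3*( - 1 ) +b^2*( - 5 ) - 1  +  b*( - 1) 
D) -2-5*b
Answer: A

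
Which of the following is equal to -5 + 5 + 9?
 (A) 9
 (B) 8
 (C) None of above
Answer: A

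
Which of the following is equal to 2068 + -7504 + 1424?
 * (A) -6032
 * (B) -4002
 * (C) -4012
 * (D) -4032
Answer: C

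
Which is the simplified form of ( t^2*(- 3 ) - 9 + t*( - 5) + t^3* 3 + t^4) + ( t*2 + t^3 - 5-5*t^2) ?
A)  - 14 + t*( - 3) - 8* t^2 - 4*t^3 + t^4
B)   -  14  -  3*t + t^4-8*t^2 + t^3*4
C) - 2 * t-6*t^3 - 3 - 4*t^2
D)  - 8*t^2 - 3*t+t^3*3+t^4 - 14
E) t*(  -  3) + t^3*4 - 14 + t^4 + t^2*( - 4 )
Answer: B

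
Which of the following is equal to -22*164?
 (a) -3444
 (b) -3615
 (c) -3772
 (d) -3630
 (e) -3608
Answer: e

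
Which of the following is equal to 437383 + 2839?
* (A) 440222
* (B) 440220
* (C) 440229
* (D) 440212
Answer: A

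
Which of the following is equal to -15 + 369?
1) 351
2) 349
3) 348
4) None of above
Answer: 4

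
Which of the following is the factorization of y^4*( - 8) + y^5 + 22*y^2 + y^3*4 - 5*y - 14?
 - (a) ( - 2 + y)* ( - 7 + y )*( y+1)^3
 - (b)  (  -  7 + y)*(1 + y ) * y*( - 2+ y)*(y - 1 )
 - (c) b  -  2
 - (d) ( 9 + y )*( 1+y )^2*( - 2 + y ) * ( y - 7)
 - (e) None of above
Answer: e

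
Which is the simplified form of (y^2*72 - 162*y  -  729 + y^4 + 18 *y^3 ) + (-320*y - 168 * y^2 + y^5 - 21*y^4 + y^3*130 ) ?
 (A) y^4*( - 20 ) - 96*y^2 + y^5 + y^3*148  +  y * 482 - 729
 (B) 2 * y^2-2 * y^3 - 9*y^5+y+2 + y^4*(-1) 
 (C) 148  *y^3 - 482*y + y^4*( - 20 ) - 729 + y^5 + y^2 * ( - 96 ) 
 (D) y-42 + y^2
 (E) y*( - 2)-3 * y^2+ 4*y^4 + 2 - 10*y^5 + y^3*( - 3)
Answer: C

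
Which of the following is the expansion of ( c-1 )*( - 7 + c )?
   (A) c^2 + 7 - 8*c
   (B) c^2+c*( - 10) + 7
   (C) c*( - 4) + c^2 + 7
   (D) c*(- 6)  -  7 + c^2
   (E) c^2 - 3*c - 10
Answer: A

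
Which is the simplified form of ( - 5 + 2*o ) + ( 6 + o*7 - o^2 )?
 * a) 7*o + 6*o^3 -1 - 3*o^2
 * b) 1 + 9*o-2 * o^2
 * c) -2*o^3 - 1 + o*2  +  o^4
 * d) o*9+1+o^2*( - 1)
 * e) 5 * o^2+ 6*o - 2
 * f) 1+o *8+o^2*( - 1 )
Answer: d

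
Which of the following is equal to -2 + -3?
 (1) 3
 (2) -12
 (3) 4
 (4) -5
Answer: 4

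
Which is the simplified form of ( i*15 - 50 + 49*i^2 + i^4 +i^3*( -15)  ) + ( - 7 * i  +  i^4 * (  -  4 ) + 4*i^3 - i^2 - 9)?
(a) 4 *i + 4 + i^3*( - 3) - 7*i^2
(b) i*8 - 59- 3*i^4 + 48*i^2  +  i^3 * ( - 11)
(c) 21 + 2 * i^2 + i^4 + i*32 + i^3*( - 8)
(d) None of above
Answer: b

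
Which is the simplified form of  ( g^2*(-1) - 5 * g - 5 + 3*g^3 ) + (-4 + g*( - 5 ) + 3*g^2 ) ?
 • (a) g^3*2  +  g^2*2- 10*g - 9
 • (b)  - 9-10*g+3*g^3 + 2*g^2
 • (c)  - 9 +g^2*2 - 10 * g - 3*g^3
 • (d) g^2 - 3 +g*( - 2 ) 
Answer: b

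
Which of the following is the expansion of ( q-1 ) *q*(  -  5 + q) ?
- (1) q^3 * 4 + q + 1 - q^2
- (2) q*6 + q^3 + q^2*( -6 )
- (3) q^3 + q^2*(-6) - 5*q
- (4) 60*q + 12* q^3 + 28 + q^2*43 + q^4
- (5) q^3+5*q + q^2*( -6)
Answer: 5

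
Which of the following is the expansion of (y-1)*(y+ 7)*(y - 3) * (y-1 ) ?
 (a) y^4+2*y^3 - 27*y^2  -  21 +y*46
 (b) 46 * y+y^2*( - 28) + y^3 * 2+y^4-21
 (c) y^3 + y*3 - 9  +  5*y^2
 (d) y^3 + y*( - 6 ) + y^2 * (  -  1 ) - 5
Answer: b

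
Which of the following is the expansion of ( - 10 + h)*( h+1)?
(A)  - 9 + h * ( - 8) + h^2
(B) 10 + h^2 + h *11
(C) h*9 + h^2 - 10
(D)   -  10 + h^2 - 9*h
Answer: D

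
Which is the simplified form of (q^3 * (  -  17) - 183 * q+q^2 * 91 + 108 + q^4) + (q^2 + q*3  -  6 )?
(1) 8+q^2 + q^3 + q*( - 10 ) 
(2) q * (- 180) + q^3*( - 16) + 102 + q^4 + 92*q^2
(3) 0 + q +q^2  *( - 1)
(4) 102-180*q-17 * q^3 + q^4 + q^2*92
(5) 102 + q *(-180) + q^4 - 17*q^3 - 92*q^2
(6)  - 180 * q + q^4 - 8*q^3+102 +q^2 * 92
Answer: 4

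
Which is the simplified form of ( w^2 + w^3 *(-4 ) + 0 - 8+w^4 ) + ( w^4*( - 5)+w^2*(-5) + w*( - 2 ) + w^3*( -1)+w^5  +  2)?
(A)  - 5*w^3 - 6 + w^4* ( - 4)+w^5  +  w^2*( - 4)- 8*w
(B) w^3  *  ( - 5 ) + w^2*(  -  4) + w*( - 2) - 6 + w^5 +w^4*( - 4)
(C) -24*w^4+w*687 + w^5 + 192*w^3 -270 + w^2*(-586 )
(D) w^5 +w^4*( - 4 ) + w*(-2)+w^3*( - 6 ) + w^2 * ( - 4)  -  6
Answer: B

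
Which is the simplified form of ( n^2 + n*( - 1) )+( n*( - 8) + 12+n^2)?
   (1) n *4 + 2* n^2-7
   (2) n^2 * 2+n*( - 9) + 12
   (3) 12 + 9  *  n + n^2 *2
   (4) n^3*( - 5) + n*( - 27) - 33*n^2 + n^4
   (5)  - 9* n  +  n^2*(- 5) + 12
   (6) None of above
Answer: 2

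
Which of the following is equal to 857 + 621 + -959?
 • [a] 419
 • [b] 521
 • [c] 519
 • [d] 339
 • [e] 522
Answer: c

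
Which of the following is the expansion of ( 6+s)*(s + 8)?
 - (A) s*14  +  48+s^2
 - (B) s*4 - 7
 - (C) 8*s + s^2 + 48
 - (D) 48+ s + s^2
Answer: A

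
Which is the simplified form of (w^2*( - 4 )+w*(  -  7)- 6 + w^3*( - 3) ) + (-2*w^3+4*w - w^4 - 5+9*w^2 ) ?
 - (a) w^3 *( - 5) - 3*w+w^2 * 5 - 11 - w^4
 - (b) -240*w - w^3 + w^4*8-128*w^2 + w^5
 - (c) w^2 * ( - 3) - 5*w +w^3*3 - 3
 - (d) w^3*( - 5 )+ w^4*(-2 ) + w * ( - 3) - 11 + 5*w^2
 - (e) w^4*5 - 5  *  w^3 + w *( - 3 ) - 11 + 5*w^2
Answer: a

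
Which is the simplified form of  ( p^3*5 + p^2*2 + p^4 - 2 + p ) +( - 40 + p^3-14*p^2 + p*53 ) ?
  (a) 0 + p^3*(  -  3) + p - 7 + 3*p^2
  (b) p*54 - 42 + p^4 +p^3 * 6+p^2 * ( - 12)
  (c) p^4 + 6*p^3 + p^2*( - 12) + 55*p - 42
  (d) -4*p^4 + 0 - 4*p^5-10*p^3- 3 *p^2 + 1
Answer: b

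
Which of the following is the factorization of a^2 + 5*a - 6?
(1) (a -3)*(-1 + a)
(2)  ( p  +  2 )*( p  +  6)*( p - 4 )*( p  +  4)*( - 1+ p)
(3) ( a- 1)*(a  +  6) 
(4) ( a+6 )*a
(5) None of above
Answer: 3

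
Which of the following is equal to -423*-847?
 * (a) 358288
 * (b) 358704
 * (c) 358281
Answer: c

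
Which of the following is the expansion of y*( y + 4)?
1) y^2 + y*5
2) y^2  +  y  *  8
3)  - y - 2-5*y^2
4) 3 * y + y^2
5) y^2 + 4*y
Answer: 5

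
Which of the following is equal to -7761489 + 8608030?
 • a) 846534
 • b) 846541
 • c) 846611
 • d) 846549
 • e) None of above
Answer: b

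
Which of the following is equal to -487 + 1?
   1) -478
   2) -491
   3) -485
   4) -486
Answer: 4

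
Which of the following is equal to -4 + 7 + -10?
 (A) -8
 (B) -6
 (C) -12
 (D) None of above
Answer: D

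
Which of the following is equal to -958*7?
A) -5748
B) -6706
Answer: B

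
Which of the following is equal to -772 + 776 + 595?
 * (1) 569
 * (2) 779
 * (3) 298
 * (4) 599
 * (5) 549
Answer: 4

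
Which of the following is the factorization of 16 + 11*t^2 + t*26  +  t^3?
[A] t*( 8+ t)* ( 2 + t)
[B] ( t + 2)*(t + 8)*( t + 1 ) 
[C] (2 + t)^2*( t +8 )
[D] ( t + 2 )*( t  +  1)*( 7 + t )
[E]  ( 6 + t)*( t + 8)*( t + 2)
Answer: B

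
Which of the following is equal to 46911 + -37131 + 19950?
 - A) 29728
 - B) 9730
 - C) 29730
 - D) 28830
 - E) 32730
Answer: C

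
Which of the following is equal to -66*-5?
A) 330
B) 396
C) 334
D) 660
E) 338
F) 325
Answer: A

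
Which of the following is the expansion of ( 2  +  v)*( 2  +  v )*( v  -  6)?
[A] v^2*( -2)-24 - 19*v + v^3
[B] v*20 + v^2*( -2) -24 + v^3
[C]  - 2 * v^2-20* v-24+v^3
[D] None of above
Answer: C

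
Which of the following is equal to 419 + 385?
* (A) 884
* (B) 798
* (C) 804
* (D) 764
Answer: C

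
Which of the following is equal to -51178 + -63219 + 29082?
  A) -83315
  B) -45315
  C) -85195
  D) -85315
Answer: D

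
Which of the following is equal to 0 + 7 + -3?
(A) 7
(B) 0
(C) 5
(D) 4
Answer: D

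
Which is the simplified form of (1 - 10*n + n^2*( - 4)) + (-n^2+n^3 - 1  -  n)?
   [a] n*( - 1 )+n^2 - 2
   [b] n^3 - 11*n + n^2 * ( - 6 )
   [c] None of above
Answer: c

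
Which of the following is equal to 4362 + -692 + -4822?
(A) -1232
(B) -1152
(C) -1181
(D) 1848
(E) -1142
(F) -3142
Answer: B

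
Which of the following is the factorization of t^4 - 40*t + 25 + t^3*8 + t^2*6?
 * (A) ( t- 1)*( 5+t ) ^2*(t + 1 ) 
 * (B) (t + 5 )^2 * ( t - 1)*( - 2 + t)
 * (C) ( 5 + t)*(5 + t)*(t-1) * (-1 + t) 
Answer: C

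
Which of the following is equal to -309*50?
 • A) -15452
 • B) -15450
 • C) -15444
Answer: B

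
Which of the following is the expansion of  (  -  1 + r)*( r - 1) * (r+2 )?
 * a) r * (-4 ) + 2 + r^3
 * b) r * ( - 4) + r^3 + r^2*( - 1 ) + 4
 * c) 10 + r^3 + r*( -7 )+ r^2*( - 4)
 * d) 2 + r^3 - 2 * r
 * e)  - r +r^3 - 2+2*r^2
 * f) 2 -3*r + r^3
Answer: f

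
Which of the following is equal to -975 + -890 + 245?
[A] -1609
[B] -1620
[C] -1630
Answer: B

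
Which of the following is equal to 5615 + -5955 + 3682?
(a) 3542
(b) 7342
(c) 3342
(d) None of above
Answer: c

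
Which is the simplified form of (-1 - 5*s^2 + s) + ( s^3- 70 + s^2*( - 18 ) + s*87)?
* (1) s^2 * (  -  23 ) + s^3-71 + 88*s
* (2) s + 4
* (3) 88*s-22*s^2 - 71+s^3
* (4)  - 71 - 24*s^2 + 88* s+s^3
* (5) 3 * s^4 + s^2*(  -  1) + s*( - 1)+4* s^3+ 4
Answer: 1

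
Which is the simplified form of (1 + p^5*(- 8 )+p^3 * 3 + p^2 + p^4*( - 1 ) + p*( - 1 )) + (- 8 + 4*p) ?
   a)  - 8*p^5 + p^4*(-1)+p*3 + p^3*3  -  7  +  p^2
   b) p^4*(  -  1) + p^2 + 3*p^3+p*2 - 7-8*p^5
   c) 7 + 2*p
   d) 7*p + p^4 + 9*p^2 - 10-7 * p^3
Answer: a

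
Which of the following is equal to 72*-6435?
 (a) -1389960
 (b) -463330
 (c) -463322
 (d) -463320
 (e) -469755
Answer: d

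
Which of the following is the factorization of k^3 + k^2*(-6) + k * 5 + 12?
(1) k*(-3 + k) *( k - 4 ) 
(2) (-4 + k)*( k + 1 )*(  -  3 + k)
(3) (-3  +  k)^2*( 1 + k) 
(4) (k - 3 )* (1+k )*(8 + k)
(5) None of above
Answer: 2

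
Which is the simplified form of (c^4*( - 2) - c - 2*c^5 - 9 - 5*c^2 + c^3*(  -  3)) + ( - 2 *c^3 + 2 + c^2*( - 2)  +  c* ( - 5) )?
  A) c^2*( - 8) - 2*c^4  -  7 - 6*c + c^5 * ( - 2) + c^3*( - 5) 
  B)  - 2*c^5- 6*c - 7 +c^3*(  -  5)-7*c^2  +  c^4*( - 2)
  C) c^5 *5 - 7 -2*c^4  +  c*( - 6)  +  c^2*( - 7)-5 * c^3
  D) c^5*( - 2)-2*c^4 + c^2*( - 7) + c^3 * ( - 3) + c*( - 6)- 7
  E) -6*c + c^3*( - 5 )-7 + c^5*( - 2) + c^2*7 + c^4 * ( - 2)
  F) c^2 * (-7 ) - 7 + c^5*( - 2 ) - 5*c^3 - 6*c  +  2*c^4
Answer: B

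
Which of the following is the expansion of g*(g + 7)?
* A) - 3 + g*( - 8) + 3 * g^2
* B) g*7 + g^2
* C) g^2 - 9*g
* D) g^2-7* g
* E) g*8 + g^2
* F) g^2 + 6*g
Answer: B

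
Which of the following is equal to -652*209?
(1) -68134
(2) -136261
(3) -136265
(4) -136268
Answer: 4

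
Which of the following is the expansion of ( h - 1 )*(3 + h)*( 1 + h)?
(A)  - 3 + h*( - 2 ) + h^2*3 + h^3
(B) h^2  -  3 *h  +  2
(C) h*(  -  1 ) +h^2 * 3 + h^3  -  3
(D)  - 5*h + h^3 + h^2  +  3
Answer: C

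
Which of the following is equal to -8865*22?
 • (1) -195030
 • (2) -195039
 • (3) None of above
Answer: 1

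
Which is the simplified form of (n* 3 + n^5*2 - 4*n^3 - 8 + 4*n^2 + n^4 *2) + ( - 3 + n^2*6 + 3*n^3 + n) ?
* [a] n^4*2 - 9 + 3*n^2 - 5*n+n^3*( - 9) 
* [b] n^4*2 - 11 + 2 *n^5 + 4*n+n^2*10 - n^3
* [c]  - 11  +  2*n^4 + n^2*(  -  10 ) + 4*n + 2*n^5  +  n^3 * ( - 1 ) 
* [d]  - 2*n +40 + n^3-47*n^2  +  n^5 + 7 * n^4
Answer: b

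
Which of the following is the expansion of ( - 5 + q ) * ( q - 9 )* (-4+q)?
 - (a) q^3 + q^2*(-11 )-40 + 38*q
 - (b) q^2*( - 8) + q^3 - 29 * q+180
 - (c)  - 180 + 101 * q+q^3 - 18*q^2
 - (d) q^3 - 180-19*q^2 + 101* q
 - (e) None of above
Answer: c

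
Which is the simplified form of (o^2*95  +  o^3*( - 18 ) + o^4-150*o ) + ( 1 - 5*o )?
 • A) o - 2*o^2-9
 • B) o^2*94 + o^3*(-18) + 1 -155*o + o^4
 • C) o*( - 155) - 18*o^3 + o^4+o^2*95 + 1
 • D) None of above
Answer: C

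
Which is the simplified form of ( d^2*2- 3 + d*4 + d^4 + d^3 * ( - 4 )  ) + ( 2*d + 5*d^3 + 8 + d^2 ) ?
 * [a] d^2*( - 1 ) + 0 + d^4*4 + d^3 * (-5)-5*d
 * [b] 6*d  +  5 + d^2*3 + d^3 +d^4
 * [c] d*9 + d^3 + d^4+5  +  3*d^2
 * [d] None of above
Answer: b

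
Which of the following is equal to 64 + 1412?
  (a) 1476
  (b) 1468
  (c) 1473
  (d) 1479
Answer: a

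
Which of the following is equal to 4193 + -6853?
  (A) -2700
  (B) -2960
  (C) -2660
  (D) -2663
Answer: C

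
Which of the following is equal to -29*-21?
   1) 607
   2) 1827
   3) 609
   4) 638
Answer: 3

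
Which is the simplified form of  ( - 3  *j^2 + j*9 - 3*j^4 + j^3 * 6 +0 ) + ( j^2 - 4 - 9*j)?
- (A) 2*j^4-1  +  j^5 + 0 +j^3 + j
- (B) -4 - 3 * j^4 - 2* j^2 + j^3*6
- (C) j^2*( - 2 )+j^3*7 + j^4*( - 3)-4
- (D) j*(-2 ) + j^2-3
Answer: B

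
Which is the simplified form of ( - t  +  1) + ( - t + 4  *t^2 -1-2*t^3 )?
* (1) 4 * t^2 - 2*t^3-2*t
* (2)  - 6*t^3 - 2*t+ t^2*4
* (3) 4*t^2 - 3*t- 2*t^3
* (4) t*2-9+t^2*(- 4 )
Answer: 1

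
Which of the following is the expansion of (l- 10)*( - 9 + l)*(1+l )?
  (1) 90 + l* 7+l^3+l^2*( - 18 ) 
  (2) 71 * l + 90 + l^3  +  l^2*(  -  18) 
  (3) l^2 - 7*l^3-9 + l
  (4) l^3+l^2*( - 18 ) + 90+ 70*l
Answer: 2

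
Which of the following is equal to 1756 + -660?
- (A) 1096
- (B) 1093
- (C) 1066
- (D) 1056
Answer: A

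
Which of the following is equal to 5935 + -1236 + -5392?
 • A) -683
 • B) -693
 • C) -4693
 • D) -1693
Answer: B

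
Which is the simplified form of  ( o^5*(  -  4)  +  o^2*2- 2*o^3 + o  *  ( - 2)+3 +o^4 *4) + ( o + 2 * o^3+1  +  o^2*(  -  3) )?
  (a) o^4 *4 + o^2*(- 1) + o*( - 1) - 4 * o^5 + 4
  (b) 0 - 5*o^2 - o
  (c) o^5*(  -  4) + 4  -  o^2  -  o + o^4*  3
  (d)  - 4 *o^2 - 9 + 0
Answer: a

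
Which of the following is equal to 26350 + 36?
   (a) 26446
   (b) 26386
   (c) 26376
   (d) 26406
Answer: b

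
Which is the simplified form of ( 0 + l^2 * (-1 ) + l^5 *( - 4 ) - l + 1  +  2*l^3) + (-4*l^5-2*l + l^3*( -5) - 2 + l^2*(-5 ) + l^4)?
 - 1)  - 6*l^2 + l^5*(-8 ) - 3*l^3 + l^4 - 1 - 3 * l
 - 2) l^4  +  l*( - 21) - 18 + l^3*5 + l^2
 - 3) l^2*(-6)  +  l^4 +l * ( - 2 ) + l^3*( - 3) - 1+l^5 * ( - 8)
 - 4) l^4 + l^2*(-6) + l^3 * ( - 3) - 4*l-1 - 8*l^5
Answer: 1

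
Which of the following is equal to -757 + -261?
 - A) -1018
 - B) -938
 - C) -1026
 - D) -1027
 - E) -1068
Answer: A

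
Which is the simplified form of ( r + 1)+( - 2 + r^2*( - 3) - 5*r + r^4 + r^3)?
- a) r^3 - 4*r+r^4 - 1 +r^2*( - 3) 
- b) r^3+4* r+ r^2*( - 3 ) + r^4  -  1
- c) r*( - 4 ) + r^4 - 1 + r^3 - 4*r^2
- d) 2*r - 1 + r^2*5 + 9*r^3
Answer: a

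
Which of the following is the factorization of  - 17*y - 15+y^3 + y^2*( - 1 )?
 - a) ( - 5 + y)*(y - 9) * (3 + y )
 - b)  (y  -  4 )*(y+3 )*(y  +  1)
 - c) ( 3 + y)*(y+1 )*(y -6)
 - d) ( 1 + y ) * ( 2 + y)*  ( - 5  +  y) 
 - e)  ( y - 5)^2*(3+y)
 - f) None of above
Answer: f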